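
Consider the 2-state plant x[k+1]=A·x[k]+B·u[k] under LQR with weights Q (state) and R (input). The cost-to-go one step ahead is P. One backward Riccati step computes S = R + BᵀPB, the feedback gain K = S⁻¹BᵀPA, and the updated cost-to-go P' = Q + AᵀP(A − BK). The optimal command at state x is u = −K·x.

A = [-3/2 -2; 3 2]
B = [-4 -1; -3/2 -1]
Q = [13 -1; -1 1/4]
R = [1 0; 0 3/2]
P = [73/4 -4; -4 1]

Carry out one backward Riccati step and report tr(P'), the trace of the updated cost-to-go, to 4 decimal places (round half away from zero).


16.9550

BᵀP = [-67.0000 14.5000; -14.2500 3.0000]
S = R + BᵀPB = [1 0; 0 3/2] + [246.2500 52.5000; 52.5000 11.2500] = [247.2500 52.5000; 52.5000 12.7500]
BᵀPA = [144.0000 163.0000; 30.3750 34.5000]
K = S⁻¹·BᵀPA = [0.6091 0.6739; -0.1257 -0.0691]
A−BK = [0.8107 0.6266; 3.7880 2.9418]
AᵀP(A−BK) = [2.1707 1.8038; 1.8038 1.5343]
P' = Q + AᵀP(A−BK) = [15.1707 0.8038; 0.8038 1.7843]
tr(P') = 16.9550


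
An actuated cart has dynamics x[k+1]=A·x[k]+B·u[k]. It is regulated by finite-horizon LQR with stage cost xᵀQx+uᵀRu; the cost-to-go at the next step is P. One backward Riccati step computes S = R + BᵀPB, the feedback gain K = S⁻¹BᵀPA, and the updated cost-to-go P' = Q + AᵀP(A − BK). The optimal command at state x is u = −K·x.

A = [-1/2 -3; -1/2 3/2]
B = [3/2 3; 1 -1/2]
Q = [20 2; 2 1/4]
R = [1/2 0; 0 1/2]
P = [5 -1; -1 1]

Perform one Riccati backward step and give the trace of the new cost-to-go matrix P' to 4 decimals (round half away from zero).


BᵀP = [6.5000 -0.5000; 15.5000 -3.5000]
S = R + BᵀPB = [1/2 0; 0 1/2] + [9.2500 19.7500; 19.7500 48.2500] = [9.7500 19.7500; 19.7500 48.7500]
BᵀPA = [-3.0000 -20.2500; -6.0000 -51.7500]
K = S⁻¹·BᵀPA = [-0.3255 0.4091; 0.0088 -1.2273]
A−BK = [-0.0381 0.0682; -0.1701 0.4773]
AᵀP(A−BK) = [0.0762 -0.1364; -0.1364 1.0227]
P' = Q + AᵀP(A−BK) = [20.0762 1.8636; 1.8636 1.2727]
tr(P') = 21.3490

21.3490


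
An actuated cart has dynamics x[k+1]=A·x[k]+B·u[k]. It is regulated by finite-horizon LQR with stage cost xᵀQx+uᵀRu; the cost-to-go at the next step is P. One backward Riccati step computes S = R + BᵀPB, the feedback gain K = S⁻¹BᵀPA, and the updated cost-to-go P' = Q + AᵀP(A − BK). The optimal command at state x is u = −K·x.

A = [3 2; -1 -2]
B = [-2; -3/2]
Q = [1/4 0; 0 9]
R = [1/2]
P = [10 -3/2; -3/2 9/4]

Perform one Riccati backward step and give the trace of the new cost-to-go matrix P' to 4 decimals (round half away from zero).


BᵀP = [-17.7500 -0.3750]
S = R + BᵀPB = [1/2] + [36.0625] = [36.5625]
BᵀPA = [-52.8750 -34.7500]
K = S⁻¹·BᵀPA = [-1.4462 -0.9504]
A−BK = [0.1077 0.0991; -3.1692 -3.4256]
AᵀP(A−BK) = [24.7846 26.2462; 26.2462 27.9726]
P' = Q + AᵀP(A−BK) = [25.0346 26.2462; 26.2462 36.9726]
tr(P') = 62.0073

62.0073


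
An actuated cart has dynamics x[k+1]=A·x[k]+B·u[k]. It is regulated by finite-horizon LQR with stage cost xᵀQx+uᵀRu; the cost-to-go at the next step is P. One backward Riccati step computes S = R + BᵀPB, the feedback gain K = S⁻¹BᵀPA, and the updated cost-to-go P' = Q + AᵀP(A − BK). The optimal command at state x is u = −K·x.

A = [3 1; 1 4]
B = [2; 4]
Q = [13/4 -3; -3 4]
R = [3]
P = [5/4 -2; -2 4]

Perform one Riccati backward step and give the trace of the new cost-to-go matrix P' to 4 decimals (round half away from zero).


14.0875

BᵀP = [-5.5000 12.0000]
S = R + BᵀPB = [3] + [37.0000] = [40.0000]
BᵀPA = [-4.5000 42.5000]
K = S⁻¹·BᵀPA = [-0.1125 1.0625]
A−BK = [3.2250 -1.1250; 1.4500 -0.2500]
AᵀP(A−BK) = [2.7438 -1.4688; -1.4688 4.0938]
P' = Q + AᵀP(A−BK) = [5.9938 -4.4688; -4.4688 8.0938]
tr(P') = 14.0875


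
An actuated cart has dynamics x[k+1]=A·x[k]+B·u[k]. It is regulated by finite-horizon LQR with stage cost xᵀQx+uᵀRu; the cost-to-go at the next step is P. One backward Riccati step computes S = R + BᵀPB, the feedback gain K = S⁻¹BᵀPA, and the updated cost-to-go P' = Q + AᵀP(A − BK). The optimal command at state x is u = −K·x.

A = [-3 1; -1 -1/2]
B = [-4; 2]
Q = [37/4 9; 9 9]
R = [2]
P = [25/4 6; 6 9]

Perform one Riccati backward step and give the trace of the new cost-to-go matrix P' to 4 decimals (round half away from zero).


BᵀP = [-13.0000 -6.0000]
S = R + BᵀPB = [2] + [40.0000] = [42.0000]
BᵀPA = [45.0000 -10.0000]
K = S⁻¹·BᵀPA = [1.0714 -0.2381]
A−BK = [1.2857 0.0476; -3.1429 -0.0238]
AᵀP(A−BK) = [53.0357 -0.5357; -0.5357 0.1190]
P' = Q + AᵀP(A−BK) = [62.2857 8.4643; 8.4643 9.1190]
tr(P') = 71.4048

71.4048


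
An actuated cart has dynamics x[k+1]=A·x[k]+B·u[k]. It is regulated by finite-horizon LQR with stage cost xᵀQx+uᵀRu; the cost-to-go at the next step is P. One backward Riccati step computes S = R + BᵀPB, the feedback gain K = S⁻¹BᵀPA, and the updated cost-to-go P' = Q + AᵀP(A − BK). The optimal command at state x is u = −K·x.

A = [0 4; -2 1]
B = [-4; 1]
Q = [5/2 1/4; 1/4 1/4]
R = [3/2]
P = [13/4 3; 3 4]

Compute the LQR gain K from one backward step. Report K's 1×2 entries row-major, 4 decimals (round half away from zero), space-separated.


0.4776 -1.4328

BᵀP = [-10.0000 -8.0000]
S = R + BᵀPB = [3/2] + [32.0000] = [33.5000]
BᵀPA = [16.0000 -48.0000]
K = S⁻¹·BᵀPA = [0.4776 -1.4328]
A−BK = [1.9104 -1.7313; -2.4776 2.4328]
AᵀP(A−BK) = [8.3582 -9.0746; -9.0746 11.2239]
P' = Q + AᵀP(A−BK) = [10.8582 -8.8246; -8.8246 11.4739]
tr(P') = 22.3321


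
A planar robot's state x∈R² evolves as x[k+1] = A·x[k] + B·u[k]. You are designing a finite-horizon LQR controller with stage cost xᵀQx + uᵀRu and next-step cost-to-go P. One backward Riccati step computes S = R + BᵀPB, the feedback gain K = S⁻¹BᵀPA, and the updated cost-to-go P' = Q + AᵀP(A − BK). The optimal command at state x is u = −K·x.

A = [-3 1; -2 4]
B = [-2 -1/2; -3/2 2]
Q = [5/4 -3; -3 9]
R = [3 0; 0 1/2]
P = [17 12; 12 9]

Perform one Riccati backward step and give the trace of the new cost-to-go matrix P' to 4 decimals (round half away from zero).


BᵀP = [-52.0000 -37.5000; 15.5000 12.0000]
S = R + BᵀPB = [3 0; 0 1/2] + [160.2500 -49.0000; -49.0000 16.2500] = [163.2500 -49.0000; -49.0000 16.7500]
BᵀPA = [231.0000 -202.0000; -70.5000 63.5000]
K = S⁻¹·BᵀPA = [1.2439 -0.8157; -0.5702 1.4047]
A−BK = [-0.7974 0.0709; 1.0062 -0.0330]
AᵀP(A−BK) = [5.4692 -3.5325; -3.5325 3.0219]
P' = Q + AᵀP(A−BK) = [6.7192 -6.5325; -6.5325 12.0219]
tr(P') = 18.7411

18.7411


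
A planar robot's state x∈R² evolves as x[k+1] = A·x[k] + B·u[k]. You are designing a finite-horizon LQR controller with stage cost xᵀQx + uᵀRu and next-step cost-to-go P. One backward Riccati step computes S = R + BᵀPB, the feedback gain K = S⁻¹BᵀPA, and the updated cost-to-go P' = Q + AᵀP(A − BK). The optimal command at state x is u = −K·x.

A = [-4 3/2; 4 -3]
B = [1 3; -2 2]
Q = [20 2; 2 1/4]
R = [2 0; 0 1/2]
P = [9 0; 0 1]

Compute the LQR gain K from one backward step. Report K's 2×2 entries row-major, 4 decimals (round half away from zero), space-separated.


-1.9403 1.1596 -0.6476 0.0916

BᵀP = [9.0000 -2.0000; 27.0000 2.0000]
S = R + BᵀPB = [2 0; 0 1/2] + [13.0000 23.0000; 23.0000 85.0000] = [15.0000 23.0000; 23.0000 85.5000]
BᵀPA = [-44.0000 19.5000; -100.0000 34.5000]
K = S⁻¹·BᵀPA = [-1.9403 1.1596; -0.6476 0.0916]
A−BK = [-0.1168 0.0657; 1.4147 -0.8640]
AᵀP(A−BK) = [9.8633 -5.8208; -5.8208 3.4788]
P' = Q + AᵀP(A−BK) = [29.8633 -3.8208; -3.8208 3.7288]
tr(P') = 33.5921


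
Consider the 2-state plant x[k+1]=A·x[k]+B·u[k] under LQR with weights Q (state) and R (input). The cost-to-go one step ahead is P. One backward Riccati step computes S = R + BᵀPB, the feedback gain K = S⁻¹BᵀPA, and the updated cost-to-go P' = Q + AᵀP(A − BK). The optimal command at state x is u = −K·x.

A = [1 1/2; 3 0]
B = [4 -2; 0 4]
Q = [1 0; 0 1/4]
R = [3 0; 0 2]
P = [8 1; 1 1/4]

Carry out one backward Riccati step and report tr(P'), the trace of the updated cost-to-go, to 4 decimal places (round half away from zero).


2.4775

BᵀP = [32.0000 4.0000; -12.0000 -1.0000]
S = R + BᵀPB = [3 0; 0 2] + [128.0000 -48.0000; -48.0000 20.0000] = [131.0000 -48.0000; -48.0000 22.0000]
BᵀPA = [44.0000 16.0000; -15.0000 -6.0000]
K = S⁻¹·BᵀPA = [0.4291 0.1107; 0.2543 -0.0311]
A−BK = [-0.2076 -0.0052; 1.9827 0.1246]
AᵀP(A−BK) = [1.1860 0.1609; 0.1609 0.0415]
P' = Q + AᵀP(A−BK) = [2.1860 0.1609; 0.1609 0.2915]
tr(P') = 2.4775


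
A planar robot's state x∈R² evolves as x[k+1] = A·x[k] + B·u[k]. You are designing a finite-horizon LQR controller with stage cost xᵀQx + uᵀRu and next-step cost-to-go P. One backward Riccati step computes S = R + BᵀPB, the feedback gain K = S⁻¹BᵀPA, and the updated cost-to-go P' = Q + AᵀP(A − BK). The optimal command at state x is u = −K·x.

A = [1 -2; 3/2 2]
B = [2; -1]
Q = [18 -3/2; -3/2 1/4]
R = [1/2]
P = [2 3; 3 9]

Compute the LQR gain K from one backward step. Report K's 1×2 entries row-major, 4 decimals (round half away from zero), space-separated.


BᵀP = [1.0000 -3.0000]
S = R + BᵀPB = [1/2] + [5.0000] = [5.5000]
BᵀPA = [-3.5000 -8.0000]
K = S⁻¹·BᵀPA = [-0.6364 -1.4545]
A−BK = [2.2727 0.9091; 0.8636 0.5455]
AᵀP(A−BK) = [29.0227 14.9091; 14.9091 8.3636]
P' = Q + AᵀP(A−BK) = [47.0227 13.4091; 13.4091 8.6136]
tr(P') = 55.6364

-0.6364 -1.4545


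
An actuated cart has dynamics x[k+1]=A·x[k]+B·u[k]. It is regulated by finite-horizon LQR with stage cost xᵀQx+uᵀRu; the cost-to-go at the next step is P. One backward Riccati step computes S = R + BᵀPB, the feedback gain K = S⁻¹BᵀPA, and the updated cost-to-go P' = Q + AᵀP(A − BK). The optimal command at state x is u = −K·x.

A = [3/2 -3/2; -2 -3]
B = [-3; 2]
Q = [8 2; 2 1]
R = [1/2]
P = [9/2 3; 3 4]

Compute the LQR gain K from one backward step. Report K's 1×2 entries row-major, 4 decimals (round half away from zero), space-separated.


BᵀP = [-7.5000 -1.0000]
S = R + BᵀPB = [1/2] + [20.5000] = [21.0000]
BᵀPA = [-9.2500 14.2500]
K = S⁻¹·BᵀPA = [-0.4405 0.6786]
A−BK = [0.1786 0.5357; -1.1190 -4.3571]
AᵀP(A−BK) = [4.0506 15.6518; 15.6518 63.4554]
P' = Q + AᵀP(A−BK) = [12.0506 17.6518; 17.6518 64.4554]
tr(P') = 76.5060

-0.4405 0.6786


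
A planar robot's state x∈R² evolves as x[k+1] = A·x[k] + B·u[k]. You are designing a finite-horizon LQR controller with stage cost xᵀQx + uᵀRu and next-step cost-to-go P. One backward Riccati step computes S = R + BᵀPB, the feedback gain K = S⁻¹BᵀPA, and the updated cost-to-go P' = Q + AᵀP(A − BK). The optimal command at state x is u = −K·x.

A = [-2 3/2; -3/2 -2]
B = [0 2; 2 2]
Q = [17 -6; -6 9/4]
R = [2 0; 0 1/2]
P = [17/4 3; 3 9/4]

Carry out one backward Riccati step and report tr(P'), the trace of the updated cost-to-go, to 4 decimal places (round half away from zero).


BᵀP = [6.0000 4.5000; 14.5000 10.5000]
S = R + BᵀPB = [2 0; 0 1/2] + [9.0000 21.0000; 21.0000 50.0000] = [11.0000 21.0000; 21.0000 50.5000]
BᵀPA = [-18.7500 0.0000; -44.7500 0.7500]
K = S⁻¹·BᵀPA = [-0.0622 -0.1376; -0.8603 0.0721]
A−BK = [-0.2795 1.3559; 0.3450 -1.8690]
AᵀP(A−BK) = [0.3990 -0.1048; -0.1048 0.5085]
P' = Q + AᵀP(A−BK) = [17.3990 -6.1048; -6.1048 2.7585]
tr(P') = 20.1575

20.1575


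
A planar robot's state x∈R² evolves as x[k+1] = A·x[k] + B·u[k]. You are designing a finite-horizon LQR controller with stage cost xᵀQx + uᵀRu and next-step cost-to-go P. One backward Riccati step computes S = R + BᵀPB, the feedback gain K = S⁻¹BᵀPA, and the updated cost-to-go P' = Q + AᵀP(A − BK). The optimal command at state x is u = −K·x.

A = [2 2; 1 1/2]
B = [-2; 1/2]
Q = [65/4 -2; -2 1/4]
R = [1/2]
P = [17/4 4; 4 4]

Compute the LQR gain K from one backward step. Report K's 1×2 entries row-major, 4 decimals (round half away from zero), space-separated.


BᵀP = [-6.5000 -6.0000]
S = R + BᵀPB = [1/2] + [10.0000] = [10.5000]
BᵀPA = [-19.0000 -16.0000]
K = S⁻¹·BᵀPA = [-1.8095 -1.5238]
A−BK = [-1.6190 -1.0476; 1.9048 1.2619]
AᵀP(A−BK) = [2.6190 2.0476; 2.0476 1.6190]
P' = Q + AᵀP(A−BK) = [18.8690 0.0476; 0.0476 1.8690]
tr(P') = 20.7381

-1.8095 -1.5238


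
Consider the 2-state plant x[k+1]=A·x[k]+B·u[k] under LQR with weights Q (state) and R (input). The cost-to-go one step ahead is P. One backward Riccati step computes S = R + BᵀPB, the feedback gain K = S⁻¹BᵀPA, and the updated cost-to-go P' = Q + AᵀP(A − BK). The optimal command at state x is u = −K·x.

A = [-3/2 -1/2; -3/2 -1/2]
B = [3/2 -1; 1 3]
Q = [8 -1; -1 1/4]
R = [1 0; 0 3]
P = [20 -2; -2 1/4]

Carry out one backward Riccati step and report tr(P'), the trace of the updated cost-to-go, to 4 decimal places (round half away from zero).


BᵀP = [28.0000 -2.7500; -26.0000 2.7500]
S = R + BᵀPB = [1 0; 0 3] + [39.2500 -36.2500; -36.2500 34.2500] = [40.2500 -36.2500; -36.2500 37.2500]
BᵀPA = [-37.8750 -12.6250; 34.8750 11.6250]
K = S⁻¹·BᵀPA = [-0.7915 -0.2638; 0.1660 0.0553]
A−BK = [-0.1468 -0.0489; -1.2065 -0.4022]
AᵀP(A−BK) = [0.7955 0.2652; 0.2652 0.0884]
P' = Q + AᵀP(A−BK) = [8.7955 -0.7348; -0.7348 0.3384]
tr(P') = 9.1339

9.1339


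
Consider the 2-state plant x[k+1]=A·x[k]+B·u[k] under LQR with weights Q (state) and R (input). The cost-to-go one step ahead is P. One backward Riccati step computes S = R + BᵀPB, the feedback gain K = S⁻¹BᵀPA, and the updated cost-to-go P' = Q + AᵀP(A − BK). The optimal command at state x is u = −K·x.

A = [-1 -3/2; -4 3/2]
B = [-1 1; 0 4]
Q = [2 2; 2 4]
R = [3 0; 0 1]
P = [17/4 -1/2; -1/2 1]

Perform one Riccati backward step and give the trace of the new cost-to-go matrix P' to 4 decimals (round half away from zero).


12.9911

BᵀP = [-4.2500 0.5000; 2.2500 3.5000]
S = R + BᵀPB = [3 0; 0 1] + [4.2500 -2.2500; -2.2500 16.2500] = [7.2500 -2.2500; -2.2500 17.2500]
BᵀPA = [2.2500 7.1250; -16.2500 1.8750]
K = S⁻¹·BᵀPA = [0.0188 1.0594; -0.9396 0.2469]
A−BK = [-0.0417 -0.6875; -0.2417 0.5125]
AᵀP(A−BK) = [0.9396 -0.2469; -0.2469 6.0516]
P' = Q + AᵀP(A−BK) = [2.9396 1.7531; 1.7531 10.0516]
tr(P') = 12.9911


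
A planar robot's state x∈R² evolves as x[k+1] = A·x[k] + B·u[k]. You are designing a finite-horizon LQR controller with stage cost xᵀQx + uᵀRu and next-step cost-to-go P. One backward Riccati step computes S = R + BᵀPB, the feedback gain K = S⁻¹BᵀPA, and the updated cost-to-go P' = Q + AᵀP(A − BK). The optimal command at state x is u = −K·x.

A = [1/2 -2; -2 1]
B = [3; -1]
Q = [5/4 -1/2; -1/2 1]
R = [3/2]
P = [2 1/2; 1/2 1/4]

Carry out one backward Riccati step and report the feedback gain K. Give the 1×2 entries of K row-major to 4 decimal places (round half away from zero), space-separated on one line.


BᵀP = [5.5000 1.2500]
S = R + BᵀPB = [3/2] + [15.2500] = [16.7500]
BᵀPA = [0.2500 -9.7500]
K = S⁻¹·BᵀPA = [0.0149 -0.5821]
A−BK = [0.4552 -0.2537; -1.9851 0.4179]
AᵀP(A−BK) = [0.4963 -0.1045; -0.1045 0.5746]
P' = Q + AᵀP(A−BK) = [1.7463 -0.6045; -0.6045 1.5746]
tr(P') = 3.3209

0.0149 -0.5821


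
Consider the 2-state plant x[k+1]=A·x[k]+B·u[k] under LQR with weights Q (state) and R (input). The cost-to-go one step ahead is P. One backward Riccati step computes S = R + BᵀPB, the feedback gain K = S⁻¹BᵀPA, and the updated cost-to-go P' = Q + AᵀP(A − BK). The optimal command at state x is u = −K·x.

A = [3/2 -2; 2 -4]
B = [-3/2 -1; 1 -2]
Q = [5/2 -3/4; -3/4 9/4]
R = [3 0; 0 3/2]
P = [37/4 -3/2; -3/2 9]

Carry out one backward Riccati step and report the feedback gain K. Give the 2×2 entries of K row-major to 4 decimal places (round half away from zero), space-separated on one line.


BᵀP = [-15.3750 11.2500; -6.2500 -16.5000]
S = R + BᵀPB = [3 0; 0 3/2] + [34.3125 -7.1250; -7.1250 39.2500] = [37.3125 -7.1250; -7.1250 40.7500]
BᵀPA = [-0.5625 -14.2500; -42.3750 78.5000]
K = S⁻¹·BᵀPA = [-0.2210 -0.0145; -1.0785 1.9238]
A−BK = [0.0899 -0.0980; 0.0640 -0.1378]
AᵀP(A−BK) = [1.9858 -3.2356; -3.2356 5.7715]
P' = Q + AᵀP(A−BK) = [4.4858 -3.9856; -3.9856 8.0215]
tr(P') = 12.5073

-0.2210 -0.0145 -1.0785 1.9238


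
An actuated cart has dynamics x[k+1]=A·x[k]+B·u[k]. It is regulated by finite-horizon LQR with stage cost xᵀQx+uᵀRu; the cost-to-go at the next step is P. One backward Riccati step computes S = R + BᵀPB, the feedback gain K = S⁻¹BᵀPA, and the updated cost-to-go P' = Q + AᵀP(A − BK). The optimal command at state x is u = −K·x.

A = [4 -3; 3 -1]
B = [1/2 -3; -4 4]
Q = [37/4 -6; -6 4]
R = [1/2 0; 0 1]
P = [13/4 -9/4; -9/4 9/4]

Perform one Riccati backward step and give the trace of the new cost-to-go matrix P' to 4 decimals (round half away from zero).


19.3388

BᵀP = [10.6250 -10.1250; -18.7500 15.7500]
S = R + BᵀPB = [1/2 0; 0 1] + [45.8125 -72.3750; -72.3750 119.2500] = [46.3125 -72.3750; -72.3750 120.2500]
BᵀPA = [12.1250 -21.7500; -27.7500 40.5000]
K = S⁻¹·BᵀPA = [-1.6631 0.9541; -1.2317 0.9110]
A−BK = [1.1364 -0.7439; 1.2746 -0.8278]
AᵀP(A−BK) = [4.2344 -2.7870; -2.7870 1.8544]
P' = Q + AᵀP(A−BK) = [13.4844 -8.7870; -8.7870 5.8544]
tr(P') = 19.3388


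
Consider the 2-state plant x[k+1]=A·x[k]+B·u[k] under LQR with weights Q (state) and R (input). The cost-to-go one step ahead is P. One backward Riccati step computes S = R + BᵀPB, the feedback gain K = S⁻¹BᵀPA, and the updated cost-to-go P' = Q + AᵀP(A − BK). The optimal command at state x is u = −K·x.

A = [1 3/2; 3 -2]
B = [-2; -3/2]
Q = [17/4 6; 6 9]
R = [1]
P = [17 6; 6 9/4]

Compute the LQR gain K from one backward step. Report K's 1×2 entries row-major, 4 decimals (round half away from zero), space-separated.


BᵀP = [-43.0000 -15.3750]
S = R + BᵀPB = [1] + [109.0625] = [110.0625]
BᵀPA = [-89.1250 -33.7500]
K = S⁻¹·BᵀPA = [-0.8098 -0.3066]
A−BK = [-0.6195 0.8867; 1.7853 -2.4600]
AᵀP(A−BK) = [1.0795 -0.3296; -0.3296 0.9008]
P' = Q + AᵀP(A−BK) = [5.3295 5.6704; 5.6704 9.9008]
tr(P') = 15.2303

-0.8098 -0.3066


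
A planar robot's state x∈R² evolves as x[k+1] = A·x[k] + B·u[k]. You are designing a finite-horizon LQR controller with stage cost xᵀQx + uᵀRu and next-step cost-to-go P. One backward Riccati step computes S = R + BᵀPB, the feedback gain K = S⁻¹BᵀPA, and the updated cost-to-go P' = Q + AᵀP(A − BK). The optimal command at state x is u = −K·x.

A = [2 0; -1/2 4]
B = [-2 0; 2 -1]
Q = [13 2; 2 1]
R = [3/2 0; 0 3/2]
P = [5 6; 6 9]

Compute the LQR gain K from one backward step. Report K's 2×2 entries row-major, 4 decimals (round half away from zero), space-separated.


-0.5412 0.5647 -1.0235 -3.1059

BᵀP = [2.0000 6.0000; -6.0000 -9.0000]
S = R + BᵀPB = [3/2 0; 0 3/2] + [8.0000 -6.0000; -6.0000 9.0000] = [9.5000 -6.0000; -6.0000 10.5000]
BᵀPA = [1.0000 24.0000; -7.5000 -36.0000]
K = S⁻¹·BᵀPA = [-0.5412 0.5647; -1.0235 -3.1059]
A−BK = [0.9176 1.1294; -0.4412 -0.2353]
AᵀP(A−BK) = [3.1147 6.1412; 6.1412 18.6353]
P' = Q + AᵀP(A−BK) = [16.1147 8.1412; 8.1412 19.6353]
tr(P') = 35.7500


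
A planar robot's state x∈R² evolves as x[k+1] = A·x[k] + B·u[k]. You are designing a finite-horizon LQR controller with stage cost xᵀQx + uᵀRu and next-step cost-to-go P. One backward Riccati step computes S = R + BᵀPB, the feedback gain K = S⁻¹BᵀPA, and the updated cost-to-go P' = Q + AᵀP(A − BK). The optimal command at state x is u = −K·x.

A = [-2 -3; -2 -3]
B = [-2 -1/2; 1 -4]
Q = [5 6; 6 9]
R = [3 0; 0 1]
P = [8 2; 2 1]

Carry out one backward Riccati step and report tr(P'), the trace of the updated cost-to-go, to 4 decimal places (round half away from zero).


21.3063

BᵀP = [-14.0000 -3.0000; -12.0000 -5.0000]
S = R + BᵀPB = [3 0; 0 1] + [25.0000 19.0000; 19.0000 26.0000] = [28.0000 19.0000; 19.0000 27.0000]
BᵀPA = [34.0000 51.0000; 34.0000 51.0000]
K = S⁻¹·BᵀPA = [0.6886 1.0329; 0.7747 1.1620]
A−BK = [-0.2354 -0.3532; 0.4101 0.6152]
AᵀP(A−BK) = [2.2481 3.3722; 3.3722 5.0582]
P' = Q + AᵀP(A−BK) = [7.2481 9.3722; 9.3722 14.0582]
tr(P') = 21.3063


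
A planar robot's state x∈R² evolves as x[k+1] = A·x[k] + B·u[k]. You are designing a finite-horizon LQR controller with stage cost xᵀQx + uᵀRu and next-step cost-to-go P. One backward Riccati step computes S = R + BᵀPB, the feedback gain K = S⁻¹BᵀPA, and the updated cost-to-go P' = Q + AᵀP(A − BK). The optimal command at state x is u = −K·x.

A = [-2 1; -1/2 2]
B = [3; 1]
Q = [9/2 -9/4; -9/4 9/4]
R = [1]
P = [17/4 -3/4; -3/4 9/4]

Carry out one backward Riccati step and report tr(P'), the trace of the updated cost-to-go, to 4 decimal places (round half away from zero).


13.6030

BᵀP = [12.0000 0.0000]
S = R + BᵀPB = [1] + [36.0000] = [37.0000]
BᵀPA = [-24.0000 12.0000]
K = S⁻¹·BᵀPA = [-0.6486 0.3243]
A−BK = [-0.0541 0.0270; 0.1486 1.6757]
AᵀP(A−BK) = [0.4949 0.4088; 0.4088 6.3581]
P' = Q + AᵀP(A−BK) = [4.9949 -1.8412; -1.8412 8.6081]
tr(P') = 13.6030


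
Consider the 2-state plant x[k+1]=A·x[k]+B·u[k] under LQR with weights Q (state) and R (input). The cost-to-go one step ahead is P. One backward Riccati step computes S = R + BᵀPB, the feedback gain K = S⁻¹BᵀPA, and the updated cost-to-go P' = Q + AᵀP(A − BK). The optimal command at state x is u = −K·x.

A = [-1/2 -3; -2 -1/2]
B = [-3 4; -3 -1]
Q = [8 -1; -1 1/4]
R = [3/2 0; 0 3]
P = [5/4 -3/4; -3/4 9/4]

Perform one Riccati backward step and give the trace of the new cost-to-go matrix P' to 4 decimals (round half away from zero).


BᵀP = [-1.5000 -4.5000; 5.7500 -5.2500]
S = R + BᵀPB = [3/2 0; 0 3] + [18.0000 -1.5000; -1.5000 28.2500] = [19.5000 -1.5000; -1.5000 31.2500]
BᵀPA = [9.7500 6.7500; 7.6250 -14.6250]
K = S⁻¹·BᵀPA = [0.5207 0.3113; 0.2690 -0.4531]
A−BK = [-0.0139 -0.2539; -0.1689 -0.0191]
AᵀP(A−BK) = [0.6847 -0.1431; -0.1431 0.8352]
P' = Q + AᵀP(A−BK) = [8.6847 -1.1431; -1.1431 1.0852]
tr(P') = 9.7699

9.7699


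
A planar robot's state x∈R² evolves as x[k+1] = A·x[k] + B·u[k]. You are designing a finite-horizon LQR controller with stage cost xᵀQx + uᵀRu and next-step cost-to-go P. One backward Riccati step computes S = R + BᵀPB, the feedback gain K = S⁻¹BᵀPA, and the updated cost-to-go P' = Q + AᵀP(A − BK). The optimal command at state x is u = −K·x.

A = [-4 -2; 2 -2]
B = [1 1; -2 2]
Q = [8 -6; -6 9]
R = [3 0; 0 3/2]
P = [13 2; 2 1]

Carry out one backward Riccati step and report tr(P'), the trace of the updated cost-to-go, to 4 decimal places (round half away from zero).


BᵀP = [9.0000 0.0000; 17.0000 4.0000]
S = R + BᵀPB = [3 0; 0 3/2] + [9.0000 9.0000; 9.0000 25.0000] = [12.0000 9.0000; 9.0000 26.5000]
BᵀPA = [-36.0000 -18.0000; -60.0000 -42.0000]
K = S⁻¹·BᵀPA = [-1.7468 -0.4177; -1.6709 -1.4430]
A−BK = [-0.5823 -0.1392; 1.8481 0.0506]
AᵀP(A−BK) = [16.8608 6.3797; 6.3797 3.8734]
P' = Q + AᵀP(A−BK) = [24.8608 0.3797; 0.3797 12.8734]
tr(P') = 37.7342

37.7342


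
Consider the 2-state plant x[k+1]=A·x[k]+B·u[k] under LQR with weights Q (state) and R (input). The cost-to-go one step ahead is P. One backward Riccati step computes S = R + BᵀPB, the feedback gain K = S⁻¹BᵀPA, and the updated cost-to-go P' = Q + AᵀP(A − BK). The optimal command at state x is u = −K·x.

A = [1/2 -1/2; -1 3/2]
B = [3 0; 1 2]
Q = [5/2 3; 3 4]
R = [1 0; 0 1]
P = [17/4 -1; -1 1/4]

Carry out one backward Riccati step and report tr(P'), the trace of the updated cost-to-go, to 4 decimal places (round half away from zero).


6.7147

BᵀP = [11.7500 -2.7500; -2.0000 0.5000]
S = R + BᵀPB = [1 0; 0 1] + [32.5000 -5.5000; -5.5000 1.0000] = [33.5000 -5.5000; -5.5000 2.0000]
BᵀPA = [8.6250 -10.0000; -1.5000 1.7500]
K = S⁻¹·BᵀPA = [0.2449 -0.2823; -0.0765 0.0986]
A−BK = [-0.2347 0.3469; -1.0918 1.5850]
AᵀP(A−BK) = [0.0855 -0.1046; -0.1046 0.1293]
P' = Q + AᵀP(A−BK) = [2.5855 2.8954; 2.8954 4.1293]
tr(P') = 6.7147


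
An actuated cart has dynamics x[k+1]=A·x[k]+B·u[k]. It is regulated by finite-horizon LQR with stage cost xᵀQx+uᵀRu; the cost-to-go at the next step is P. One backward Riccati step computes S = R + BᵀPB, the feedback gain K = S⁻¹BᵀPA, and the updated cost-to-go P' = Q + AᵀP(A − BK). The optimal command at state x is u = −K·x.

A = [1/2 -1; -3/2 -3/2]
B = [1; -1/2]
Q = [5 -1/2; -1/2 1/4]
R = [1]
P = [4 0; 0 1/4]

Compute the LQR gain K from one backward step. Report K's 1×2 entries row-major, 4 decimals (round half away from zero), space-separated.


0.4321 -0.7531

BᵀP = [4.0000 -0.1250]
S = R + BᵀPB = [1] + [4.0625] = [5.0625]
BᵀPA = [2.1875 -3.8125]
K = S⁻¹·BᵀPA = [0.4321 -0.7531]
A−BK = [0.0679 -0.2469; -1.2840 -1.8765]
AᵀP(A−BK) = [0.6173 0.2099; 0.2099 1.6914]
P' = Q + AᵀP(A−BK) = [5.6173 -0.2901; -0.2901 1.9414]
tr(P') = 7.5586


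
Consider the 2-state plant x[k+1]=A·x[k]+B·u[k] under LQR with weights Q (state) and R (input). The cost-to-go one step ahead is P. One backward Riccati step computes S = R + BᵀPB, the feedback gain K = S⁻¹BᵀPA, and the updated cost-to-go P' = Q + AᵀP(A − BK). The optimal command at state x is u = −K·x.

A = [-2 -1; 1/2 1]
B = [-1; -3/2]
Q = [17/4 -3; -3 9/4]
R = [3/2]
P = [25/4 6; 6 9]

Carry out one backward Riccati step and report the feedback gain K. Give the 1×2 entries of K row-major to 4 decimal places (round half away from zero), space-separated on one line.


BᵀP = [-15.2500 -19.5000]
S = R + BᵀPB = [3/2] + [44.5000] = [46.0000]
BᵀPA = [20.7500 -4.2500]
K = S⁻¹·BᵀPA = [0.4511 -0.0924]
A−BK = [-1.5489 -1.0924; 1.1766 0.8614]
AᵀP(A−BK) = [5.8899 3.9171; 3.9171 2.8573]
P' = Q + AᵀP(A−BK) = [10.1399 0.9171; 0.9171 5.1073]
tr(P') = 15.2473

0.4511 -0.0924


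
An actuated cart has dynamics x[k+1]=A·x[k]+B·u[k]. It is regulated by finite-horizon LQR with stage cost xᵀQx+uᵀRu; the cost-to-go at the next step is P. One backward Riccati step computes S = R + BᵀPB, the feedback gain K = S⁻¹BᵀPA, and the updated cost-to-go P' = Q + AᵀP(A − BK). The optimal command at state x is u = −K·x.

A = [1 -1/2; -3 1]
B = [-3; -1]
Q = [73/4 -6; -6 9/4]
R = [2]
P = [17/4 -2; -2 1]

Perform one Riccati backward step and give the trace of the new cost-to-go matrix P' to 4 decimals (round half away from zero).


23.4637

BᵀP = [-10.7500 5.0000]
S = R + BᵀPB = [2] + [27.2500] = [29.2500]
BᵀPA = [-25.7500 10.3750]
K = S⁻¹·BᵀPA = [-0.8803 0.3547]
A−BK = [-1.6410 0.5641; -3.8803 1.3547]
AᵀP(A−BK) = [2.5812 -0.9915; -0.9915 0.3825]
P' = Q + AᵀP(A−BK) = [20.8312 -6.9915; -6.9915 2.6325]
tr(P') = 23.4637


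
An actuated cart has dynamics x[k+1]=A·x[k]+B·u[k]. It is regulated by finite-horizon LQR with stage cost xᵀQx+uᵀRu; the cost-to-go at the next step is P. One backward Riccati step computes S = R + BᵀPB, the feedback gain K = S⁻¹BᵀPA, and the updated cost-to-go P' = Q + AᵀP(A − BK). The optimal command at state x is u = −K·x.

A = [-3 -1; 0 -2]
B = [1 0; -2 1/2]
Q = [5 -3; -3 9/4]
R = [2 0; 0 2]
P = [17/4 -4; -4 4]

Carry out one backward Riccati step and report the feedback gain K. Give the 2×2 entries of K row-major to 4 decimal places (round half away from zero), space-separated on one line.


-0.9429 0.2952 0.1143 -0.0762

BᵀP = [12.2500 -12.0000; -2.0000 2.0000]
S = R + BᵀPB = [2 0; 0 2] + [36.2500 -6.0000; -6.0000 1.0000] = [38.2500 -6.0000; -6.0000 3.0000]
BᵀPA = [-36.7500 11.7500; 6.0000 -2.0000]
K = S⁻¹·BᵀPA = [-0.9429 0.2952; 0.1143 -0.0762]
A−BK = [-2.0571 -1.2952; -1.9429 -1.3714]
AᵀP(A−BK) = [2.9143 0.0571; 0.0571 0.6286]
P' = Q + AᵀP(A−BK) = [7.9143 -2.9429; -2.9429 2.8786]
tr(P') = 10.7929


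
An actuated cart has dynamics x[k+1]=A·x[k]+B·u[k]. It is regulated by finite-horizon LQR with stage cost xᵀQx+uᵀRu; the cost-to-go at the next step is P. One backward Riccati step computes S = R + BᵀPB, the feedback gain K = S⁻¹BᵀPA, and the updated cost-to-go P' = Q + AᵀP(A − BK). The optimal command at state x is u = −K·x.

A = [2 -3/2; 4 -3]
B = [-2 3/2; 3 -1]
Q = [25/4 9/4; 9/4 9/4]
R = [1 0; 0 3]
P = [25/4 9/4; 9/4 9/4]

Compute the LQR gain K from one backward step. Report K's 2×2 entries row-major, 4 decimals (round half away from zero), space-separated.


BᵀP = [-5.7500 2.2500; 7.1250 1.1250]
S = R + BᵀPB = [1 0; 0 3] + [18.2500 -10.8750; -10.8750 9.5625] = [19.2500 -10.8750; -10.8750 12.5625]
BᵀPA = [-2.5000 1.8750; 18.7500 -14.0625]
K = S⁻¹·BᵀPA = [1.3961 -1.0470; 2.7011 -2.0258]
A−BK = [0.7405 -0.5554; 2.5129 -1.8847]
AᵀP(A−BK) = [49.8452 -37.3839; -37.3839 28.0379]
P' = Q + AᵀP(A−BK) = [56.0952 -35.1339; -35.1339 30.2879]
tr(P') = 86.3832

1.3961 -1.0470 2.7011 -2.0258


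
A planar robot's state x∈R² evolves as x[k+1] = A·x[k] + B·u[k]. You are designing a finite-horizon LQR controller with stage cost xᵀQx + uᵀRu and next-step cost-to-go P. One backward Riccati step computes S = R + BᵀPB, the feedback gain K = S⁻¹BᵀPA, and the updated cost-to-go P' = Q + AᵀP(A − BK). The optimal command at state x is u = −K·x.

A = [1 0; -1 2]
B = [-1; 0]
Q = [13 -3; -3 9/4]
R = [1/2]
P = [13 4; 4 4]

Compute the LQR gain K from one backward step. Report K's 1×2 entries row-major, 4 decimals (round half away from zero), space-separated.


-0.6667 -0.5926

BᵀP = [-13.0000 -4.0000]
S = R + BᵀPB = [1/2] + [13.0000] = [13.5000]
BᵀPA = [-9.0000 -8.0000]
K = S⁻¹·BᵀPA = [-0.6667 -0.5926]
A−BK = [0.3333 -0.5926; -1.0000 2.0000]
AᵀP(A−BK) = [3.0000 -5.3333; -5.3333 11.2593]
P' = Q + AᵀP(A−BK) = [16.0000 -8.3333; -8.3333 13.5093]
tr(P') = 29.5093


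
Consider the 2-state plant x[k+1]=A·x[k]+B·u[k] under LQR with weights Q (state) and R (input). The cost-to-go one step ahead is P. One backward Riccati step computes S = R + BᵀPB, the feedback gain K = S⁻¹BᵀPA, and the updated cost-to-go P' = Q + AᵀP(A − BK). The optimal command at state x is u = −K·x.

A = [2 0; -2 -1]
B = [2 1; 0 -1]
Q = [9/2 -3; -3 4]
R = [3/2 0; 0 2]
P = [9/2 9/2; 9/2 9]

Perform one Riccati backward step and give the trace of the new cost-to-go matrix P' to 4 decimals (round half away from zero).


15.7692

BᵀP = [9.0000 9.0000; 0.0000 -4.5000]
S = R + BᵀPB = [3/2 0; 0 2] + [18.0000 0.0000; 0.0000 4.5000] = [19.5000 0.0000; 0.0000 6.5000]
BᵀPA = [0.0000 -9.0000; 9.0000 4.5000]
K = S⁻¹·BᵀPA = [0.0000 -0.4615; 1.3846 0.6923]
A−BK = [0.6154 0.2308; -0.6154 -0.3077]
AᵀP(A−BK) = [5.5385 2.7692; 2.7692 1.7308]
P' = Q + AᵀP(A−BK) = [10.0385 -0.2308; -0.2308 5.7308]
tr(P') = 15.7692


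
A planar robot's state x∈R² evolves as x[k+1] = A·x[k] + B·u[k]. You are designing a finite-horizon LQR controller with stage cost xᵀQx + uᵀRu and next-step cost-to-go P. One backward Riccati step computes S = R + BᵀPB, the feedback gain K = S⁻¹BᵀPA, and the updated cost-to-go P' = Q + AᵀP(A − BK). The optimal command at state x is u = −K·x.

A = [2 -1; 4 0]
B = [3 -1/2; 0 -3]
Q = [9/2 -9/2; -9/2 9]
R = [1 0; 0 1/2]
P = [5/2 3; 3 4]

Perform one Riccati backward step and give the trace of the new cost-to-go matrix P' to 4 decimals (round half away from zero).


14.6509

BᵀP = [7.5000 9.0000; -10.2500 -13.5000]
S = R + BᵀPB = [1 0; 0 1/2] + [22.5000 -30.7500; -30.7500 45.6250] = [23.5000 -30.7500; -30.7500 46.1250]
BᵀPA = [51.0000 -7.5000; -74.5000 10.2500]
K = S⁻¹·BᵀPA = [0.4444 -0.2222; -1.3189 0.0741]
A−BK = [0.0072 -0.2963; 0.0434 0.2222]
AᵀP(A−BK) = [1.0768 -0.1481; -0.1481 0.0741]
P' = Q + AᵀP(A−BK) = [5.5768 -4.6481; -4.6481 9.0741]
tr(P') = 14.6509


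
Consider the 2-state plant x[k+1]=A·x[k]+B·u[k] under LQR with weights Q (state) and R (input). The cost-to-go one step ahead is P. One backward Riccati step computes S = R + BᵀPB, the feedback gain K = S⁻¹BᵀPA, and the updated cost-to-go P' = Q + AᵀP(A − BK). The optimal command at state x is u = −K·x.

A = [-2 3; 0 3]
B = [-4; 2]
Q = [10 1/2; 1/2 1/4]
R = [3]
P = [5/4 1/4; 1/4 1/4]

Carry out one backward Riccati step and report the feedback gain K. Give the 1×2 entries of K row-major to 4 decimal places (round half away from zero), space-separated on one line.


0.4500 -0.7500

BᵀP = [-4.5000 -0.5000]
S = R + BᵀPB = [3] + [17.0000] = [20.0000]
BᵀPA = [9.0000 -15.0000]
K = S⁻¹·BᵀPA = [0.4500 -0.7500]
A−BK = [-0.2000 0.0000; -0.9000 4.5000]
AᵀP(A−BK) = [0.9500 -2.2500; -2.2500 6.7500]
P' = Q + AᵀP(A−BK) = [10.9500 -1.7500; -1.7500 7.0000]
tr(P') = 17.9500


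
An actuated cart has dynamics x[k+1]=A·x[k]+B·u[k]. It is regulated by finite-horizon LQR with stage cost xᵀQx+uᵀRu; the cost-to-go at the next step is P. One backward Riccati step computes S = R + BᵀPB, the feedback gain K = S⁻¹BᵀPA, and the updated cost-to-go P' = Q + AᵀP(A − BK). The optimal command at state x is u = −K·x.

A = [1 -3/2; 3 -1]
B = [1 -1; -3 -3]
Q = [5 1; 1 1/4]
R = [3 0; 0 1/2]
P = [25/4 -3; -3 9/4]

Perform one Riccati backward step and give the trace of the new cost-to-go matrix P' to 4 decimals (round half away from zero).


6.8805

BᵀP = [15.2500 -9.7500; 2.7500 -3.7500]
S = R + BᵀPB = [3 0; 0 1/2] + [44.5000 14.0000; 14.0000 8.5000] = [47.5000 14.0000; 14.0000 9.0000]
BᵀPA = [-14.0000 -13.1250; -8.5000 -0.3750]
K = S⁻¹·BᵀPA = [-0.0302 -0.4876; -0.8974 0.7168]
A−BK = [0.1328 -0.2956; 0.2171 -0.3124]
AᵀP(A−BK) = [0.4487 -0.3584; -0.3584 1.1818]
P' = Q + AᵀP(A−BK) = [5.4487 0.6416; 0.6416 1.4318]
tr(P') = 6.8805


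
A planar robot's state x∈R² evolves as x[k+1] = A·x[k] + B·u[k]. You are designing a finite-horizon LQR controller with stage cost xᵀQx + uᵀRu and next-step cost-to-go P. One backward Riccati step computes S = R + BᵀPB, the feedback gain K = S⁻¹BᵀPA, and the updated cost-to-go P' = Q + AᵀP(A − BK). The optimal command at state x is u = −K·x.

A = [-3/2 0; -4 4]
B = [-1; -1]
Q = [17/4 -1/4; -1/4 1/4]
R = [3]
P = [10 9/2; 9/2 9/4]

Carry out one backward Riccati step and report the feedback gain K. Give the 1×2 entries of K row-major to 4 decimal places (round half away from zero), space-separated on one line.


2.0103 -1.1134

BᵀP = [-14.5000 -6.7500]
S = R + BᵀPB = [3] + [21.2500] = [24.2500]
BᵀPA = [48.7500 -27.0000]
K = S⁻¹·BᵀPA = [2.0103 -1.1134]
A−BK = [0.5103 -1.1134; -1.9897 2.8866]
AᵀP(A−BK) = [14.4974 -8.7216; -8.7216 5.9381]
P' = Q + AᵀP(A−BK) = [18.7474 -8.9716; -8.9716 6.1881]
tr(P') = 24.9356


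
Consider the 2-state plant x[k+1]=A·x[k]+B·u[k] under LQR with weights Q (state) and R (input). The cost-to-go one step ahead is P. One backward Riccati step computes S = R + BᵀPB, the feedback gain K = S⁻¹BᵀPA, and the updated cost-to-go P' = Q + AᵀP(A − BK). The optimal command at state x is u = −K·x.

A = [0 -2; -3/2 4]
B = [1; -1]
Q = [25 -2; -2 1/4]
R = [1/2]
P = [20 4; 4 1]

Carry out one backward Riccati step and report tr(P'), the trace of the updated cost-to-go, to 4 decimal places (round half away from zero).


BᵀP = [16.0000 3.0000]
S = R + BᵀPB = [1/2] + [13.0000] = [13.5000]
BᵀPA = [-4.5000 -20.0000]
K = S⁻¹·BᵀPA = [-0.3333 -1.4815]
A−BK = [0.3333 -0.5185; -1.8333 2.5185]
AᵀP(A−BK) = [0.7500 -0.6667; -0.6667 2.3704]
P' = Q + AᵀP(A−BK) = [25.7500 -2.6667; -2.6667 2.6204]
tr(P') = 28.3704

28.3704


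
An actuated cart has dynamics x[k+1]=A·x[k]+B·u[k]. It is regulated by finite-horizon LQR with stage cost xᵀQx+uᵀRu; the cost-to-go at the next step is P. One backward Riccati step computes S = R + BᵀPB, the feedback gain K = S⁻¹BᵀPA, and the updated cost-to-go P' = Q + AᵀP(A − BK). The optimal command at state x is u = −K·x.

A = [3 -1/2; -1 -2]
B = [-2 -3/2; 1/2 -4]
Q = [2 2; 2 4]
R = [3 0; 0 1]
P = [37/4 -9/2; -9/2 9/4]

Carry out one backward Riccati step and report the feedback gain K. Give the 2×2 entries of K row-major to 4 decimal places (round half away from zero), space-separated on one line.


BᵀP = [-20.7500 10.1250; 4.1250 -2.2500]
S = R + BᵀPB = [3 0; 0 1] + [46.5625 -9.3750; -9.3750 2.8125] = [49.5625 -9.3750; -9.3750 3.8125]
BᵀPA = [-72.3750 -9.8750; 14.6250 2.4375]
K = S⁻¹·BᵀPA = [-1.3736 -0.1464; 0.4585 0.2793]
A−BK = [0.9406 -0.3738; 1.5207 -0.8095]
AᵀP(A−BK) = [6.3838 0.6936; 0.6936 0.1859]
P' = Q + AᵀP(A−BK) = [8.3838 2.6936; 2.6936 4.1859]
tr(P') = 12.5697

-1.3736 -0.1464 0.4585 0.2793


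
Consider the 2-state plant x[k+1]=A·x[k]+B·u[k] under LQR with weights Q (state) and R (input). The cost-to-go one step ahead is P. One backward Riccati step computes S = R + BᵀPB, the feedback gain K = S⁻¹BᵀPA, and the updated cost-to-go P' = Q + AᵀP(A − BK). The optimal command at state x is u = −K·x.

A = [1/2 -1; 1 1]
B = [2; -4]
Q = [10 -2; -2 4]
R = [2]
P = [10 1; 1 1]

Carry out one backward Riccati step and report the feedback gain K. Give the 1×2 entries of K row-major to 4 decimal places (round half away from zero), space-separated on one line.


BᵀP = [16.0000 -2.0000]
S = R + BᵀPB = [2] + [40.0000] = [42.0000]
BᵀPA = [6.0000 -18.0000]
K = S⁻¹·BᵀPA = [0.1429 -0.4286]
A−BK = [0.2143 -0.1429; 1.5714 -0.7143]
AᵀP(A−BK) = [3.6429 -1.9286; -1.9286 1.2857]
P' = Q + AᵀP(A−BK) = [13.6429 -3.9286; -3.9286 5.2857]
tr(P') = 18.9286

0.1429 -0.4286


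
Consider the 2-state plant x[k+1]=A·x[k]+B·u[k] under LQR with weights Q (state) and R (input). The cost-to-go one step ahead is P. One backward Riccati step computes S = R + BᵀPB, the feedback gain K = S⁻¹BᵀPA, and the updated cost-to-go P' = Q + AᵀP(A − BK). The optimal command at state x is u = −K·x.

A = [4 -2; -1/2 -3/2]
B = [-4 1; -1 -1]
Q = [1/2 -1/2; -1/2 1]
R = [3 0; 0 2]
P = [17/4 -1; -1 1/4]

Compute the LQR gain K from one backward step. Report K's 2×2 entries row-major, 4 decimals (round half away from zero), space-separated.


-0.9003 0.3649 0.4524 -0.1669

BᵀP = [-16.0000 3.7500; 5.2500 -1.2500]
S = R + BᵀPB = [3 0; 0 2] + [60.2500 -19.7500; -19.7500 6.5000] = [63.2500 -19.7500; -19.7500 8.5000]
BᵀPA = [-65.8750 26.3750; 21.6250 -8.6250]
K = S⁻¹·BᵀPA = [-0.9003 0.3649; 0.4524 -0.1669]
A−BK = [-0.0534 -0.3736; -0.9479 -1.3020]
AᵀP(A−BK) = [2.9762 -1.1668; -1.1668 0.4993]
P' = Q + AᵀP(A−BK) = [3.4762 -1.6668; -1.6668 1.4993]
tr(P') = 4.9754


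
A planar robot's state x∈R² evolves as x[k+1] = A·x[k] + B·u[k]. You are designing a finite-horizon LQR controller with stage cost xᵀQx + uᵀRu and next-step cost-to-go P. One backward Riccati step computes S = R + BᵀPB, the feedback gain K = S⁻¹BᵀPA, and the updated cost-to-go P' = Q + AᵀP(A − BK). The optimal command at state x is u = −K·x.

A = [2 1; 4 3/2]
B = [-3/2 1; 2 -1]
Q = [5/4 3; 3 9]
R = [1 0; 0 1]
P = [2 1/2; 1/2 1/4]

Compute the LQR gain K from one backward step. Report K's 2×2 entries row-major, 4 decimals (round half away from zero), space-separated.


BᵀP = [-2.0000 -0.2500; 1.5000 0.2500]
S = R + BᵀPB = [1 0; 0 1] + [2.5000 -1.7500; -1.7500 1.2500] = [3.5000 -1.7500; -1.7500 2.2500]
BᵀPA = [-5.0000 -2.3750; 4.0000 1.8750]
K = S⁻¹·BᵀPA = [-0.8831 -0.4286; 1.0909 0.5000]
A−BK = [-0.4156 -0.1429; 6.8571 2.8571]
AᵀP(A−BK) = [11.2208 4.8571; 4.8571 2.1071]
P' = Q + AᵀP(A−BK) = [12.4708 7.8571; 7.8571 11.1071]
tr(P') = 23.5779

-0.8831 -0.4286 1.0909 0.5000


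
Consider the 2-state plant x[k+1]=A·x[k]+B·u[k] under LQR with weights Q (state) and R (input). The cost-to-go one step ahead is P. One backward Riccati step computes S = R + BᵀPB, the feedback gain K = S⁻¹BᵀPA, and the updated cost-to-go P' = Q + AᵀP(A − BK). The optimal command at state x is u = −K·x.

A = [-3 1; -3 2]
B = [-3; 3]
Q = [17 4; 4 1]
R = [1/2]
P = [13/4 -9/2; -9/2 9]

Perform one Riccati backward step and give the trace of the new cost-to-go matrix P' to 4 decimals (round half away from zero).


BᵀP = [-23.2500 40.5000]
S = R + BᵀPB = [1/2] + [191.2500] = [191.7500]
BᵀPA = [-51.7500 57.7500]
K = S⁻¹·BᵀPA = [-0.2699 0.3012]
A−BK = [-3.8096 1.9035; -2.1904 1.0965]
AᵀP(A−BK) = [15.2836 -7.6643; -7.6643 3.8572]
P' = Q + AᵀP(A−BK) = [32.2836 -3.6643; -3.6643 4.8572]
tr(P') = 37.1408

37.1408
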